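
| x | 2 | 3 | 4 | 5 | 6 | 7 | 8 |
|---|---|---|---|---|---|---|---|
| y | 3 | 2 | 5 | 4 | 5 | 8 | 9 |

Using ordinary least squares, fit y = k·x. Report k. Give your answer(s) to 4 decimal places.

k = 1.0345

The normal equations are: 203·k = 210.
Hence k = 210 / 203 ≈ 1.03448.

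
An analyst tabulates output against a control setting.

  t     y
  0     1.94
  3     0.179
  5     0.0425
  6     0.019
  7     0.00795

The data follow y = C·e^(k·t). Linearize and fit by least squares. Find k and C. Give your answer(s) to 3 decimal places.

Let Y = ln y. Fitting Y = k·t + ln C by least squares:
Σt = 21.0000, Σ(t)² = 119.0000, Σln y = -13.0138, Σt·ln y = -78.5743.
Equations: 119.0000·k + 21.0000·ln C = -78.5743;  21.0000·k + 5·ln C = -13.0138.
Solving (det = 154.0000): k = -0.77650, ln C = 0.65854, so C = exp(0.65854) = 1.93197.

k = -0.777, C = 1.932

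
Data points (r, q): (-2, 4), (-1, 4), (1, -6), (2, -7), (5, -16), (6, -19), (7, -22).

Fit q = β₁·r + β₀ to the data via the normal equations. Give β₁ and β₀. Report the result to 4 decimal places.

Sums needed: Σr·r = 120, Σr = 18, Σ1 = 7.
And Σr·q = -380, Σq = -62.
Δ = 120·7 − 18² = 516.
β₁ = ((-380)·7 − 18·(-62))/516 = -386/129; β₀ = (120·(-62) − 18·(-380))/516 = -50/43.

β₁ = -2.9922, β₀ = -1.1628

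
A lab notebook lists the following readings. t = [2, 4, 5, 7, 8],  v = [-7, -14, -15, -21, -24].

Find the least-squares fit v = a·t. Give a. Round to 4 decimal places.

The normal system XᵀX·[a]ᵀ = Xᵀv is [[158]]·[a]ᵀ = [-484]ᵀ.
a = (-484)/158 = -3.06329.

a = -3.0633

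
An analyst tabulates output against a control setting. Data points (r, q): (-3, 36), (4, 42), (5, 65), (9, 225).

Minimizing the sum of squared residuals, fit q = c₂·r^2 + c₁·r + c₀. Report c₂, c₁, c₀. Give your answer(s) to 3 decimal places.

Forming XᵀX = [[7523, 891, 131]; [891, 131, 15]; [131, 15, 4]] and Xᵀq = [20846, 2410, 368]ᵀ gives XᵀX·[c₂, c₁, c₀]ᵀ = Xᵀq.
Inverting the 3×3 Gram matrix, [c₂, c₁, c₀]ᵀ = [18893/6296, -185669/81848, 45645/20462]ᵀ.

c₂ = 3.001, c₁ = -2.268, c₀ = 2.231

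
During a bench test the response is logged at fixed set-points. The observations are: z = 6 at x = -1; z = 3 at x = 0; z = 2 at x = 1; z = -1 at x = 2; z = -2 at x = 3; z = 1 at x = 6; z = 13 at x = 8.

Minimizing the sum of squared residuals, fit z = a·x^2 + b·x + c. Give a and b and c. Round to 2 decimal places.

From the data, Σx^2·x^2 = 5491, Σx^2·x = 763, Σx^2 = 115, Σx·x = 115, Σx = 19, Σ1 = 7.
And Σx^2·z = 854, Σx·z = 98, Σz = 22.
Normal equations: [[5491, 763, 115]; [763, 115, 19]; [115, 19, 7]]·[a, b, c]ᵀ = [854, 98, 22]ᵀ.
Solving the 3×3 system (Gaussian elimination) gives a = 2039/3672, b = -12277/3672, c = 5683/1836.

a = 0.56, b = -3.34, c = 3.10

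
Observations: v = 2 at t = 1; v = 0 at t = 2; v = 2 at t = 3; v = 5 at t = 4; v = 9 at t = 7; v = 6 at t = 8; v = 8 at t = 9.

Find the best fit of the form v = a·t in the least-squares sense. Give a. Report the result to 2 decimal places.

a = 0.94

The normal system MᵀM·[a]ᵀ = Mᵀv is [[224]]·[a]ᵀ = [211]ᵀ.
Hence a = 211 / 224 ≈ 0.941964.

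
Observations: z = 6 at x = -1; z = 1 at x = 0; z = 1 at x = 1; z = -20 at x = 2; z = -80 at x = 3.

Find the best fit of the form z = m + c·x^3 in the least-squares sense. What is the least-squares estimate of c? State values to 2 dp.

c = -3.06

Entries of AᵀA: Σ1 = 5, Σx^3 = 35, Σx^3·x^3 = 795.
And Σz = -92, Σx^3·z = -2325.
Normal equations: [[5, 35]; [35, 795]]·[m, c]ᵀ = [-92, -2325]ᵀ.
Eliminating c: 795·(row 1) − 35·(row 2) gives 2750·m = 795·(-92) − 35·(-2325) = 8235, so m = 1647/550.
Then c = ((-2325) − 35·(1647/550))/795 = -1681/550.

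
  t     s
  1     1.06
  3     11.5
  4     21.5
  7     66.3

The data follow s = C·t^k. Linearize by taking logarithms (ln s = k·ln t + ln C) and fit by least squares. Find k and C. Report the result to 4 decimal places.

Linearized form: ln s = k·ln t + ln C. From the 4 transformed points,
Σln t = 4.4308, Σ(ln t)² = 6.9153, Σln s = 9.7629, Σln t·ln s = 15.0979.
Equations: 6.9153·k + 4.4308·ln C = 15.0979;  4.4308·k + 4·ln C = 9.7629.
Slope k = (n·Σln t·ln s − Σln t·Σln s)/(n·Σ(ln t)² − (Σln t)²) = (4·15.0979 − 4.4308·9.7629)/8.0292 = 2.13401; ln C = (Σln s − k·Σln t)/n = 0.07687, so C = exp(0.07687) = 1.07990.

k = 2.1340, C = 1.0799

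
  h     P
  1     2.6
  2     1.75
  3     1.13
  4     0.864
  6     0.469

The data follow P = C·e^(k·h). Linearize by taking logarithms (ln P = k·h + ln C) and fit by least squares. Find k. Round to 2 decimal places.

k = -0.34

Linearized form: ln P = k·h + ln C. From the 5 transformed points,
Over the data: Σh = 16.0000, Σ(h)² = 66.0000, Σln P = 0.7340, Σh·ln P = -2.6862.
Normal system: [[66.0000, 16.0000]; [16.0000, 5]]·[k, ln C]ᵀ = [-2.6862, 0.7340]ᵀ.
Solving (det = 74.0000): k = -0.34021, ln C = 1.23547.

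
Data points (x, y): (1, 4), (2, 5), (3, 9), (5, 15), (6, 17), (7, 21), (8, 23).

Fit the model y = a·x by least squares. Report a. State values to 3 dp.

a = 2.920

From the data, Σx·x = 188.
Right-hand side: Σx·y = 549.
So AᵀA·[a]ᵀ = Aᵀy: [[188]]·[a]ᵀ = [549]ᵀ.
Hence a = 549 / 188 ≈ 2.92021.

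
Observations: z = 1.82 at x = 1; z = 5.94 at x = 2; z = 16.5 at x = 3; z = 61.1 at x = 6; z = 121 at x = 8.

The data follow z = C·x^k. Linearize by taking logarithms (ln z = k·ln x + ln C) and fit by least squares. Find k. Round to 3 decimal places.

k = 2.028

Taking logs, ln z = k·ln x + ln C, so regress ln z on ln x.
Σln x = 5.6630, Σ(ln x)² = 9.2219, Σln z = 14.0922, Σln x·ln z = 21.6560.
Equations: 9.2219·k + 5.6630·ln C = 21.6560;  5.6630·k + 5·ln C = 14.0922.
Δ = 9.2219·5 − (5.6630)² = 14.0403; k = (21.6560·5 − 5.6630·14.0922)/14.0403 = 2.02819, ln C = (9.2219·14.0922 − 5.6630·21.6560)/14.0403 = 0.52133.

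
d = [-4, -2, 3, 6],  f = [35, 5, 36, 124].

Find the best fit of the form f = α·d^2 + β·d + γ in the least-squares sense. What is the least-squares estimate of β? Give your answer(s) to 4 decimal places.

Entries of AᵀA: Σd^2·d^2 = 1649, Σd^2·d = 171, Σd^2 = 65, Σd·d = 65, Σd = 3, Σ1 = 4.
For Aᵀf: Σd^2·f = 5368, Σd·f = 702, Σf = 200.
Normal equations: [[1649, 171, 65]; [171, 65, 3]; [65, 3, 4]]·[α, β, γ]ᵀ = [5368, 702, 200]ᵀ.
Inverting the 3×3 Gram matrix, [α, β, γ]ᵀ = [26169/8900, 27309/8900, -182/2225]ᵀ.

β = 3.0684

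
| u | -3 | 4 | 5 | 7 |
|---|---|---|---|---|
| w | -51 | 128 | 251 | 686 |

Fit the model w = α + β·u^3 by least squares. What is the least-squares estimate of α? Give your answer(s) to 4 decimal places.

α = 1.7829

Entries of MᵀM: Σ1 = 4, Σu^3 = 505, Σu^3·u^3 = 138099.
Right-hand side: Σw = 1014, Σu^3·w = 276242.
MᵀM·[α, β]ᵀ = Mᵀw becomes [[4, 505]; [505, 138099]]·[α, β]ᵀ = [1014, 276242]ᵀ.
Eliminating β: 138099·(row 1) − 505·(row 2) gives 297371·α = 138099·1014 − 505·276242 = 530176, so α = 530176/297371.
Then β = (276242 − 505·(530176/297371))/138099 = 592898/297371.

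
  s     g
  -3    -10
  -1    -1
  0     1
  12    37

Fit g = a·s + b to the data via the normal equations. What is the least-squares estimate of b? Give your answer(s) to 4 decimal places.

b = 0.6486

From the data, Σs·s = 154, Σs = 8, Σ1 = 4.
And Σs·g = 475, Σg = 27.
Normal equations: [[154, 8]; [8, 4]]·[a, b]ᵀ = [475, 27]ᵀ.
det = 154·4 − 8² = 552.
a = (475·4 − 8·27)/552 = 421/138; b = (154·27 − 8·475)/552 = 179/276.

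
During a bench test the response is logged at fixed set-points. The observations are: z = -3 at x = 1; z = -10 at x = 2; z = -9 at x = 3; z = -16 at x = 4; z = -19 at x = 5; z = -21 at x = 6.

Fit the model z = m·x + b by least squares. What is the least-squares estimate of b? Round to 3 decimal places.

b = -0.600

The normal system MᵀM·[m, b]ᵀ = Mᵀz is [[91, 21]; [21, 6]]·[m, b]ᵀ = [-335, -78]ᵀ.
Δ = 91·6 − 21² = 105.
m = ((-335)·6 − 21·(-78))/105 = -124/35; b = (91·(-78) − 21·(-335))/105 = -3/5.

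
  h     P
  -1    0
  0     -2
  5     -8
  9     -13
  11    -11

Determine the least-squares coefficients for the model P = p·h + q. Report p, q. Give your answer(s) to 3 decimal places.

p = -1.018, q = -1.915

From the data, Σh·h = 228, Σh = 24, Σ1 = 5.
For AᵀP: Σh·P = -278, ΣP = -34.
Normal equations: [[228, 24]; [24, 5]]·[p, q]ᵀ = [-278, -34]ᵀ.
det = 228·5 − 24² = 564.
p = ((-278)·5 − 24·(-34))/564 = -287/282; q = (228·(-34) − 24·(-278))/564 = -90/47.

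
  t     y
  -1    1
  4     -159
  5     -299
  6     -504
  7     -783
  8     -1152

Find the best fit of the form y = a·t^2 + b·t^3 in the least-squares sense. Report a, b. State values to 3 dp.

The normal system MᵀM·[a, b]ᵀ = Mᵀy is [[8675, 61499]; [61499, 446171]]·[a, b]ᵀ = [-140257, -1014809]ᵀ.
Eliminating b: 446171·(row 1) − 61499·(row 2) gives 88406424·a = 446171·(-140257) − 61499·(-1014809) = -168867256, so a = -21108407/11050803.
Then b = ((-1014809) − 61499·(-21108407/11050803))/446171 = -22225354/11050803.

a = -1.910, b = -2.011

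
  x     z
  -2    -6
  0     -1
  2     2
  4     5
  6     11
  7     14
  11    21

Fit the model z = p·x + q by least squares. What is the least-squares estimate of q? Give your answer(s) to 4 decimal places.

q = -1.8015

Sums needed: Σx·x = 230, Σx = 28, Σ1 = 7.
Moment sums: Σx·z = 431, Σz = 46.
Δ = 230·7 − 28² = 826.
p = (431·7 − 28·46)/826 = 247/118; q = (230·46 − 28·431)/826 = -744/413.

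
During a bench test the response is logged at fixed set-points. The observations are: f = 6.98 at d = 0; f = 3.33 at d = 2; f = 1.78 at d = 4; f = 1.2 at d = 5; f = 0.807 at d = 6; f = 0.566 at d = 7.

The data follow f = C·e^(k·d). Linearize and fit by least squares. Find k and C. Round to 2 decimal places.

k = -0.36, C = 7.01

Linearized form: ln f = k·d + ln C. From the 6 transformed points,
AᵀA = [[130.0000, 24.0000]; [24.0000, 6]], rhs = [0.3533, 3.1214]ᵀ  (here Σd = 24.0000, Σ(d)² = 130.0000, Σln f = 3.1214, Σd·ln f = 0.3533).
Δ = 130.0000·6 − (24.0000)² = 204.0000; k = (0.3533·6 − 24.0000·3.1214)/204.0000 = -0.35683, ln C = (130.0000·3.1214 − 24.0000·0.3533)/204.0000 = 1.94754, so C = exp(1.94754) = 7.01142.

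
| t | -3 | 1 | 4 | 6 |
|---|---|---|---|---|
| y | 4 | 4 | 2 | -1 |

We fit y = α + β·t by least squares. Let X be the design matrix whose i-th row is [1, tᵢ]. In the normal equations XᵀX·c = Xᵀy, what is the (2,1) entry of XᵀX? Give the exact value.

8

Row 2 ↔ basis t, column 1 ↔ basis 1, so (XᵀX)_{2,1} = Σᵢ t = (-3)·(1) + (1)·(1) + (4)·(1) + (6)·(1) = 8.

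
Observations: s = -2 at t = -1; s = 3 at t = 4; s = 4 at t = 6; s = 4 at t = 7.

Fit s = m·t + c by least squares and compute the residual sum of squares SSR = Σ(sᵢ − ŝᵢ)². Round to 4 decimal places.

SSR = 1.0658

The normal system AᵀA·[m, c]ᵀ = Aᵀs is [[102, 16]; [16, 4]]·[m, c]ᵀ = [66, 9]ᵀ.
Δ = 102·4 − 16² = 152.
m = (66·4 − 16·9)/152 = 15/19; c = (102·9 − 16·66)/152 = -69/76.
Residuals: -23/76, 3/4, 13/76, -47/76; SSR = 81/76.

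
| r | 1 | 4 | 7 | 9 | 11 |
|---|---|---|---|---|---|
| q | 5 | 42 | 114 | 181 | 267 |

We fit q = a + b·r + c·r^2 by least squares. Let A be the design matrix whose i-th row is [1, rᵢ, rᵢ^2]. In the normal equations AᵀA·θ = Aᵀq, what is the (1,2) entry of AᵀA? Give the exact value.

Row 1 ↔ basis 1, column 2 ↔ basis r, so (AᵀA)_{1,2} = Σᵢ r = (1)·(1) + (1)·(4) + (1)·(7) + (1)·(9) + (1)·(11) = 32.

32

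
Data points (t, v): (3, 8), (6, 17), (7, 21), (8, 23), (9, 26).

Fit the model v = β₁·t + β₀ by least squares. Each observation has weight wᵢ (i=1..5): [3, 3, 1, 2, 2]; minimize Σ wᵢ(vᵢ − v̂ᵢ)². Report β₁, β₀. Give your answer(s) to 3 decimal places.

Sums needed: Σwᵢ·t·t = 474, Σwᵢ·t = 68, Σwᵢ·1 = 11.
Right-hand side: Σwᵢ·t·v = 1361, Σwᵢ·v = 194.
MᵀWM·[β₁, β₀]ᵀ = MᵀWv becomes [[474, 68]; [68, 11]]·[β₁, β₀]ᵀ = [1361, 194]ᵀ.
Determinant 474·11 − 68² = 590.
β₁ = (1361·11 − 68·194)/590 = 1779/590; β₀ = (474·194 − 68·1361)/590 = -296/295.

β₁ = 3.015, β₀ = -1.003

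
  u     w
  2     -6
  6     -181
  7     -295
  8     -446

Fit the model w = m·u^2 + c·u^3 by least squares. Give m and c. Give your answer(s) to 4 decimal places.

m = 0.7135, c = -0.9604

Forming XᵀX = [[7809, 57383]; [57383, 426513]] and Xᵀw = [-49539, -368681]ᵀ gives XᵀX·[m, c]ᵀ = Xᵀw.
det = 7809·426513 − 57383² = 37831328.
m = ((-49539)·426513 − 57383·(-368681))/37831328 = 6748579/9457832; c = (7809·(-368681) − 57383·(-49539))/37831328 = -9083373/9457832.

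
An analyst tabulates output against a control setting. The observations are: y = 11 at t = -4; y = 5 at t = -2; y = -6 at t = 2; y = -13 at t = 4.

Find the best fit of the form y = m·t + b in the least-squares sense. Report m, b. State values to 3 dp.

m = -2.950, b = -0.750

Entries of AᵀA: Σt·t = 40, Σt = 0, Σ1 = 4.
Moment sums: Σt·y = -118, Σy = -3.
Δ = 40·4 − 0² = 160.
m = ((-118)·4 − 0·(-3))/160 = -59/20; b = (40·(-3) − 0·(-118))/160 = -3/4.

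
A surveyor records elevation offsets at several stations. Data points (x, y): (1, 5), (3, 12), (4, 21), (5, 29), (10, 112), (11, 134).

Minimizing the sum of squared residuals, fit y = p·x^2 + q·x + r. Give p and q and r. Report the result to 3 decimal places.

p = 1.127, q = -0.563, r = 4.244

AᵀA·[p, q, r]ᵀ = Aᵀy reads: 25604·p + 2548·q + 272·r = 28588;  2548·p + 272·q + 34·r = 2864;  272·p + 34·q + 6·r = 313.
(Σx^2·x^2 = 25604, Σx^2·x = 2548, Σx^2 = 272, Σx·x = 272, Σx = 34, Σ1 = 6, Σx^2·y = 28588, Σx·y = 2864, Σy = 313.)
Inverting the 3×3 Gram matrix, [p, q, r]ᵀ = [11173/9910, -1115/1982, 21027/4955]ᵀ.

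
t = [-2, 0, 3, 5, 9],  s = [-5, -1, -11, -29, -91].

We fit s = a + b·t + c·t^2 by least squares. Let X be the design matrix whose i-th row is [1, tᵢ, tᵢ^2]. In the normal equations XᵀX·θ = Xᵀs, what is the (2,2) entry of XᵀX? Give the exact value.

119

Row 2 ↔ basis t, column 2 ↔ basis t, so (XᵀX)_{2,2} = Σᵢ (t)·(t) = (-2)·(-2) + (0)·(0) + (3)·(3) + (5)·(5) + (9)·(9) = 119.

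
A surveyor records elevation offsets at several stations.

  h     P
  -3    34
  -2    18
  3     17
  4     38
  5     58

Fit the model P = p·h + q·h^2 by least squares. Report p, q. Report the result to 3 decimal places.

p = -2.729, q = 2.911

Entries of XᵀX: Σh·h = 63, Σh·h^2 = 181, Σh^2·h^2 = 1059.
And Σh·P = 355, Σh^2·P = 2589.
Normal equations: [[63, 181]; [181, 1059]]·[p, q]ᵀ = [355, 2589]ᵀ.
det = 63·1059 − 181² = 33956.
p = (355·1059 − 181·2589)/33956 = -1782/653; q = (63·2589 − 181·355)/33956 = 1901/653.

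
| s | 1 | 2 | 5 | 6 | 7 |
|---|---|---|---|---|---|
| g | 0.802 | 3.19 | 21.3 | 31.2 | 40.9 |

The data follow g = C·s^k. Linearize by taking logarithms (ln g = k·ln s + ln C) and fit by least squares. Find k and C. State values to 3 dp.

k = 2.037, C = 0.794

With ln gᵢ as the transformed response and ln sᵢ as the regressor:
Σln s = 6.0403, Σ(ln s)² = 10.0677, Σln g = 11.1496, Σln s·ln g = 19.1128.
Normal system: [[10.0677, 6.0403]; [6.0403, 5]]·[k, ln C]ᵀ = [19.1128, 11.1496]ᵀ.
Solving (det = 13.8539): k = 2.03678, ln C = -0.23061, so C = exp(-0.23061) = 0.79405.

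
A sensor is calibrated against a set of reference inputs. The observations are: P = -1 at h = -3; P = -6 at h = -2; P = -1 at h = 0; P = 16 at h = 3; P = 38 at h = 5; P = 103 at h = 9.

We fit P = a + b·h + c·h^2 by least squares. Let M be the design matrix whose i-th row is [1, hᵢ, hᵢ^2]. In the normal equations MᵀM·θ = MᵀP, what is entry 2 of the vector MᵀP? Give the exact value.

1180

Entry 2 ↔ basis h, so (MᵀP)_{2} = Σᵢ (h)·Pᵢ = (-3)·(-1) + (-2)·(-6) + (0)·(-1) + (3)·(16) + (5)·(38) + (9)·(103) = 1180.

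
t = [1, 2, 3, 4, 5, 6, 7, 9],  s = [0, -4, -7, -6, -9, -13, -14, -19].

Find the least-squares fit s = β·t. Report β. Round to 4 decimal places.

β = -2.0136

The normal system AᵀA·[β]ᵀ = Aᵀs is [[221]]·[β]ᵀ = [-445]ᵀ.
β = (-445)/221 = -2.01357.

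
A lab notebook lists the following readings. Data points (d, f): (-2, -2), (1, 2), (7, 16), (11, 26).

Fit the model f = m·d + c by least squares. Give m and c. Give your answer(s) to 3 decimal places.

The normal equations are: 175·m + 17·c = 404;  17·m + 4·c = 42.
(Σd·d = 175, Σd = 17, Σ1 = 4, Σd·f = 404, Σf = 42.)
det = 175·4 − 17² = 411.
m = (404·4 − 17·42)/411 = 902/411; c = (175·42 − 17·404)/411 = 482/411.

m = 2.195, c = 1.173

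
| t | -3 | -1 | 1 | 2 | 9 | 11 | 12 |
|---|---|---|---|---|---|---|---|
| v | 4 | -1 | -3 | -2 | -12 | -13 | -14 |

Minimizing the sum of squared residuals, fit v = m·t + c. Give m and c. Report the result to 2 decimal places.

XᵀX·[m, c]ᵀ = Xᵀv reads: 361·m + 31·c = -437;  31·m + 7·c = -41.
Eliminating c: 7·(row 1) − 31·(row 2) gives 1566·m = 7·(-437) − 31·(-41) = -1788, so m = -298/261.
Then c = ((-41) − 31·(-298/261))/7 = -209/261.

m = -1.14, c = -0.80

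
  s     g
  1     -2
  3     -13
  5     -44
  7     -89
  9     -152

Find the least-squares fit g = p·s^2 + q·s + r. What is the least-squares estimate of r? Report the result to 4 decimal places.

r = -1.8214

The normal system MᵀM·[p, q, r]ᵀ = Mᵀg is [[9669, 1225, 165]; [1225, 165, 25]; [165, 25, 5]]·[p, q, r]ᵀ = [-17892, -2252, -300]ᵀ.
Solving the 3×3 system (Gaussian elimination) gives p = -59/28, q = 159/70, r = -51/28.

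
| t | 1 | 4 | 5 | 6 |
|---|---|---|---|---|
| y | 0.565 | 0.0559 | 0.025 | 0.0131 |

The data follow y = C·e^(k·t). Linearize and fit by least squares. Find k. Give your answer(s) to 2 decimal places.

Let Y = ln y. Fitting Y = k·t + ln C by least squares:
Over the data: Σt = 16.0000, Σ(t)² = 78.0000, Σln y = -11.4791, Σt·ln y = -56.5629.
Normal system: [[78.0000, 16.0000]; [16.0000, 4]]·[k, ln C]ᵀ = [-56.5629, -11.4791]ᵀ.
Solving (det = 56.0000): k = -0.76046, ln C = 0.17204.

k = -0.76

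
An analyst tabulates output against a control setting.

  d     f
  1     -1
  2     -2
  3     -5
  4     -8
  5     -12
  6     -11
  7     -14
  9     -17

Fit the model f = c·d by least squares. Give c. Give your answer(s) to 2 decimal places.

Compute the Gram sums: Σd·d = 221.
For Mᵀf: Σd·f = -429.
So MᵀM·[c]ᵀ = Mᵀf: [[221]]·[c]ᵀ = [-429]ᵀ.
c = (-429)/221 = -1.94118.

c = -1.94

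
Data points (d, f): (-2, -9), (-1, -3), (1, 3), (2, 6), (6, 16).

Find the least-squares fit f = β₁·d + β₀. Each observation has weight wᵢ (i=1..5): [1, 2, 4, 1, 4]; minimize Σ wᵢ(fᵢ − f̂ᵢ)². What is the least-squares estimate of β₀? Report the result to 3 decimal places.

β₀ = -0.530

Compute the Gram sums: Σwᵢ·d·d = 158, Σwᵢ·d = 26, Σwᵢ·1 = 12.
Moment sums: Σwᵢ·d·f = 432, Σwᵢ·f = 67.
MᵀWM·[β₁, β₀]ᵀ = MᵀWf becomes [[158, 26]; [26, 12]]·[β₁, β₀]ᵀ = [432, 67]ᵀ.
Determinant 158·12 − 26² = 1220.
β₁ = (432·12 − 26·67)/1220 = 1721/610; β₀ = (158·67 − 26·432)/1220 = -323/610.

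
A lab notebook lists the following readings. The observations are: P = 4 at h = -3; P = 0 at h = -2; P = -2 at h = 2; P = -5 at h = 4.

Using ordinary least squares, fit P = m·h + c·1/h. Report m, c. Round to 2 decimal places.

From the data, Σh·h = 33, Σh·1/h = 4, Σ1/h·1/h = 97/144.
And Σh·P = -36, Σ1/h·P = -43/12.
So MᵀM·[m, c]ᵀ = MᵀP: [[33, 4]; [4, 97/144]]·[m, c]ᵀ = [-36, -43/12]ᵀ.
Eliminating c: (97/144)·(row 1) − 4·(row 2) gives (299/48)·m = (97/144)·(-36) − 4·(-43/12) = -119/12, so m = -476/299.
Then c = ((-43/12) − 4·(-476/299))/(97/144) = 1236/299.

m = -1.59, c = 4.13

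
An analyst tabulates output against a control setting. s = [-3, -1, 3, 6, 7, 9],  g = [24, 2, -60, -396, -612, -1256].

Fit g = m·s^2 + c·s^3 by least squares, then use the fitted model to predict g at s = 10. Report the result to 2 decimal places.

The normal system XᵀX·[m, c]ᵀ = Xᵀg is [[10421, 83631]; [83631, 697205]]·[m, c]ᵀ = [-146302, -1213346]ᵀ.
Determinant 10421·697205 − 83631² = 271429144.
m = ((-146302)·697205 − 83631·(-1213346))/271429144 = -66143323/33928643; c = (10421·(-1213346) − 83631·(-146302))/271429144 = -51112013/33928643.
At s = 10: ĝ = (-66143323/33928643)·(100) + (-51112013/33928643)·(1000) = -57726345300/33928643.

ĝ = -1701.40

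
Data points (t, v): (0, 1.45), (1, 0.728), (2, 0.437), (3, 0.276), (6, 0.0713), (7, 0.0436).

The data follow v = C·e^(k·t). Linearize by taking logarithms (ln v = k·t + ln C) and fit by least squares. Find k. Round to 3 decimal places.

k = -0.484

Linearized form: ln v = k·t + ln C. From the 6 transformed points,
Σt = 19.0000, Σ(t)² = 99.0000, Σln v = -7.8346, Σt·ln v = -43.6092.
Equations: 99.0000·k + 19.0000·ln C = -43.6092;  19.0000·k + 6·ln C = -7.8346.
Slope k = (n·Σt·ln v − Σt·Σln v)/(n·Σ(t)² − (Σt)²) = (6·-43.6092 − 19.0000·-7.8346)/233.0000 = -0.48411; ln C = (Σln v − k·Σt)/n = 0.22724.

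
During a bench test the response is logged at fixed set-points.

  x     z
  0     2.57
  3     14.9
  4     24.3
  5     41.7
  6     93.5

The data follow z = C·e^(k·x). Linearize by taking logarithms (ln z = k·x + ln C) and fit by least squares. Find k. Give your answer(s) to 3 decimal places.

Taking logs, ln z = k·x + ln C, so regress ln z on x.
Σx = 18.0000, Σ(x)² = 86.0000, Σln z = 15.1042, Σx·ln z = 66.7463.
Normal system: [[86.0000, 18.0000]; [18.0000, 5]]·[k, ln C]ᵀ = [66.7463, 15.1042]ᵀ.
Slope k = (n·Σx·ln z − Σx·Σln z)/(n·Σ(x)² − (Σx)²) = (5·66.7463 − 18.0000·15.1042)/106.0000 = 0.58354; ln C = (Σln z − k·Σx)/n = 0.92008.

k = 0.584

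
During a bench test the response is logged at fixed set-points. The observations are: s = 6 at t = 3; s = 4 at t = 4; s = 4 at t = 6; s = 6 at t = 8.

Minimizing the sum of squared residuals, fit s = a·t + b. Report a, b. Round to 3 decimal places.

a = 0.068, b = 4.644

Forming XᵀX = [[125, 21]; [21, 4]] and Xᵀs = [106, 20]ᵀ gives XᵀX·[a, b]ᵀ = Xᵀs.
Determinant 125·4 − 21² = 59.
a = (106·4 − 21·20)/59 = 4/59; b = (125·20 − 21·106)/59 = 274/59.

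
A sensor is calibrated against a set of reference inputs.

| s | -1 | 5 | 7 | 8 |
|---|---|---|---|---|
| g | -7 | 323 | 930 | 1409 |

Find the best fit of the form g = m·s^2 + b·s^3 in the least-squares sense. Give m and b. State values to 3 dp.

m = -2.266, b = 3.035

Entries of MᵀM: Σs^2·s^2 = 7123, Σs^2·s^3 = 52699, Σs^3·s^3 = 395419.
For Mᵀg: Σs^2·g = 143814, Σs^3·g = 1080780.
Eliminating b: 395419·(row 1) − 52699·(row 2) gives 39384936·m = 395419·143814 − 52699·1080780 = -89237154, so m = -14872859/6564156.
Then b = (1080780 − 52699·(-14872859/6564156))/395419 = 19923659/6564156.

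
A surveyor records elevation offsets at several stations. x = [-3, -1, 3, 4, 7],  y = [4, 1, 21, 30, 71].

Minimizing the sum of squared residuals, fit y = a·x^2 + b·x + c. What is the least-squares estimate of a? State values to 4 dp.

a = 0.9844

From the data, Σx^2·x^2 = 2820, Σx^2·x = 406, Σx^2 = 84, Σx·x = 84, Σx = 10, Σ1 = 5.
Right-hand side: Σx^2·y = 4185, Σx·y = 667, Σy = 127.
Normal equations: [[2820, 406, 84]; [406, 84, 10]; [84, 10, 5]]·[a, b, c]ᵀ = [4185, 667, 127]ᵀ.
Inverting the 3×3 Gram matrix, [a, b, c]ᵀ = [7499/7618, 21273/7618, 12484/3809]ᵀ.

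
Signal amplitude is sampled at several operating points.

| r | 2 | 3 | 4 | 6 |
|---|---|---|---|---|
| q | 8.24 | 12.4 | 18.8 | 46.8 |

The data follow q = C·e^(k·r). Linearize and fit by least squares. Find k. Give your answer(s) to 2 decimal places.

k = 0.44

With ln qᵢ as the transformed response and rᵢ as the regressor:
XᵀX = [[65.0000, 15.0000]; [15.0000, 4]], rhs = [46.5818, 11.4064]ᵀ  (here Σr = 15.0000, Σ(r)² = 65.0000, Σln q = 11.4064, Σr·ln q = 46.5818).
Solving (det = 35.0000): k = 0.43516, ln C = 1.21975.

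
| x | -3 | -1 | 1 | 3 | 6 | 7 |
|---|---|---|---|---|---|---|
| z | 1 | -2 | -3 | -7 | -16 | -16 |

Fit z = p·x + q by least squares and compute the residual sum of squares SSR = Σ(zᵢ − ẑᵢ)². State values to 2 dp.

The normal system AᵀA·[p, q]ᵀ = Aᵀz is [[105, 13]; [13, 6]]·[p, q]ᵀ = [-233, -43]ᵀ.
Eliminating q: 6·(row 1) − 13·(row 2) gives 461·p = 6·(-233) − 13·(-43) = -839, so p = -839/461.
Then q = ((-43) − 13·(-839/461))/6 = -1486/461.
Residuals: -570/461, -275/461, 942/461, 776/461, -856/461, -17/461; SSR = 5690/461.

SSR = 12.34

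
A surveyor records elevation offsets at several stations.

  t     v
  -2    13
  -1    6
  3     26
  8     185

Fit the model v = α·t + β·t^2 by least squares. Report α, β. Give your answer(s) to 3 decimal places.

α = -0.647, β = 2.974

Entries of AᵀA: Σt·t = 78, Σt·t^2 = 530, Σt^2·t^2 = 4194.
For Aᵀv: Σt·v = 1526, Σt^2·v = 12132.
AᵀA·[α, β]ᵀ = Aᵀv becomes [[78, 530]; [530, 4194]]·[α, β]ᵀ = [1526, 12132]ᵀ.
Determinant 78·4194 − 530² = 46232.
α = (1526·4194 − 530·12132)/46232 = -7479/11558; β = (78·12132 − 530·1526)/46232 = 34379/11558.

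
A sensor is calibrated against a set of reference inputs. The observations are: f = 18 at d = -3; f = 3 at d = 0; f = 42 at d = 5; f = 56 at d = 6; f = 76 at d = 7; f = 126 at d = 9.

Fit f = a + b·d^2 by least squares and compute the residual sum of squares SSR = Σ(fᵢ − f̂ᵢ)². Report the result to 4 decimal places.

From the data, Σ1 = 6, Σd^2 = 200, Σd^2·d^2 = 10964.
And Σf = 321, Σd^2·f = 17158.
So AᵀA·[a, b]ᵀ = Aᵀf: [[6, 200]; [200, 10964]]·[a, b]ᵀ = [321, 17158]ᵀ.
Eliminating b: 10964·(row 1) − 200·(row 2) gives 25784·a = 10964·321 − 200·17158 = 87844, so a = 21961/6446.
Then b = (17158 − 200·(21961/6446))/10964 = 9687/6446.
Residuals: 3442/3223, -2623/6446, 3298/3223, -9717/6446, -3364/3223, 254/293; SSR = 41683/6446.

SSR = 6.4665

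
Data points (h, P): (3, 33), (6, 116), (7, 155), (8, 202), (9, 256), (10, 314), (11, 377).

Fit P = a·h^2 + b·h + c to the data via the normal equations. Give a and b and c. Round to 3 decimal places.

a = 3.082, b = -0.002, c = 5.060

Entries of XᵀX: Σh^2·h^2 = 39076, Σh^2·h = 4158, Σh^2 = 460, Σh·h = 460, Σh = 54, Σ1 = 7.
Moment sums: Σh^2·P = 122749, Σh·P = 13087, ΣP = 1453.
Row-reducing yields a = 46125/14966, b = -37/14966, c = 37864/7483.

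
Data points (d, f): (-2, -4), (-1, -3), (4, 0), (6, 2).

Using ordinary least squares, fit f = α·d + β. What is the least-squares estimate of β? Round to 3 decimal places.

β = -2.492

Normal-equation sums: Σd·d = 57, Σd = 7, Σ1 = 4.
Moment sums: Σd·f = 23, Σf = -5.
So MᵀM·[α, β]ᵀ = Mᵀf: [[57, 7]; [7, 4]]·[α, β]ᵀ = [23, -5]ᵀ.
Δ = 57·4 − 7² = 179.
α = (23·4 − 7·(-5))/179 = 127/179; β = (57·(-5) − 7·23)/179 = -446/179.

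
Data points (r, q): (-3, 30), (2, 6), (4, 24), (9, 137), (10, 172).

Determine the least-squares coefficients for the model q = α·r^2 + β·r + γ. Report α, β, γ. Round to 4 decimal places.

α = 1.9630, β = -2.8368, γ = 3.8372

From the data, Σr^2·r^2 = 16914, Σr^2·r = 1774, Σr^2 = 210, Σr·r = 210, Σr = 22, Σ1 = 5.
For Aᵀq: Σr^2·q = 28975, Σr·q = 2971, Σq = 369.
So AᵀA·[α, β, γ]ᵀ = Aᵀq: [[16914, 1774, 210]; [1774, 210, 22]; [210, 22, 5]]·[α, β, γ]ᵀ = [28975, 2971, 369]ᵀ.
Row-reducing yields α = 475383/242176, β = -686993/242176, γ = 116159/30272.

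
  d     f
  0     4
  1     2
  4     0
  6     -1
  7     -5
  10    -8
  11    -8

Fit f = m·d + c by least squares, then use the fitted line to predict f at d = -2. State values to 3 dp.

Compute the Gram sums: Σd·d = 323, Σd = 39, Σ1 = 7.
For Aᵀf: Σd·f = -207, Σf = -16.
Normal equations: [[323, 39]; [39, 7]]·[m, c]ᵀ = [-207, -16]ᵀ.
Determinant 323·7 − 39² = 740.
m = ((-207)·7 − 39·(-16))/740 = -165/148; c = (323·(-16) − 39·(-207))/740 = 581/148.
At d = -2: f̂ = (-165/148)·(-2) + (581/148)·(1) = 911/148.

f̂ = 6.155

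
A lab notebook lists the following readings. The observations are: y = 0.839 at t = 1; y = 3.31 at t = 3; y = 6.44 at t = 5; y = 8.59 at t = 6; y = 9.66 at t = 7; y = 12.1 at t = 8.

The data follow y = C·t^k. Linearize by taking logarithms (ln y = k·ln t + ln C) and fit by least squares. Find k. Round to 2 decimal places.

Let Y = ln y. Fitting Y = k·ln t + ln C by least squares:
XᵀX = [[15.1183, 8.5252]; [8.5252, 6]], rhs = [17.7637, 9.7957]ᵀ  (here Σln t = 8.5252, Σ(ln t)² = 15.1183, Σln y = 9.7957, Σln t·ln y = 17.7637).
Slope k = (n·Σln t·ln y − Σln t·Σln y)/(n·Σ(ln t)² − (Σln t)²) = (6·17.7637 − 8.5252·9.7957)/18.0313 = 1.27957; ln C = (Σln y − k·Σln t)/n = -0.18547.

k = 1.28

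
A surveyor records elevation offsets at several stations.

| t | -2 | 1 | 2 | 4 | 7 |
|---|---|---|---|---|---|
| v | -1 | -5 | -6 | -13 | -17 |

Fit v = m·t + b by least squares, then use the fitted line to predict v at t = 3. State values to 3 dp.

v̂ = -9.531

The normal system MᵀM·[m, b]ᵀ = Mᵀv is [[74, 12]; [12, 5]]·[m, b]ᵀ = [-186, -42]ᵀ.
det = 74·5 − 12² = 226.
m = ((-186)·5 − 12·(-42))/226 = -213/113; b = (74·(-42) − 12·(-186))/226 = -438/113.
At t = 3: v̂ = (-213/113)·(3) + (-438/113)·(1) = -1077/113.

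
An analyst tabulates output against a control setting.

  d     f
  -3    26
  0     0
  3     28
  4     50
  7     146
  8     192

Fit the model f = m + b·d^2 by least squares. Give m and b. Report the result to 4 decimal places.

MᵀM·[m, b]ᵀ = Mᵀf reads: 6·m + 147·b = 442;  147·m + 6915·b = 20728.
(Σ1 = 6, Σd^2 = 147, Σd^2·d^2 = 6915, Σf = 442, Σd^2·f = 20728.)
Determinant 6·6915 − 147² = 19881.
m = (442·6915 − 147·20728)/19881 = 1046/2209; b = (6·20728 − 147·442)/19881 = 19798/6627.

m = 0.4735, b = 2.9875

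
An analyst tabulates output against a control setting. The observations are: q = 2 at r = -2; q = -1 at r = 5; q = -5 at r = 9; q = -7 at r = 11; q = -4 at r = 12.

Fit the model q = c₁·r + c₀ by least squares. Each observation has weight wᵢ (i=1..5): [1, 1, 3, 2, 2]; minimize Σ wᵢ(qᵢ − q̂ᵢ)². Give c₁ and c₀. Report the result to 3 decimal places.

c₁ = -0.562, c₀ = 0.743

Setting ∂/∂c₁ … = 0 gives: 802·c₁ + 76·c₀ = -394;  76·c₁ + 9·c₀ = -36.
(Σwᵢ·r·r = 802, Σwᵢ·r = 76, Σwᵢ·1 = 9, Σwᵢ·r·q = -394, Σwᵢ·q = -36.)
det = 802·9 − 76² = 1442.
c₁ = ((-394)·9 − 76·(-36))/1442 = -405/721; c₀ = (802·(-36) − 76·(-394))/1442 = 536/721.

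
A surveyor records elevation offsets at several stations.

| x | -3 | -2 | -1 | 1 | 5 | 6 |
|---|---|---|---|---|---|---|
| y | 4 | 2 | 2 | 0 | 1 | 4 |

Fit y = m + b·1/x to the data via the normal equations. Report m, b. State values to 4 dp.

From the data, Σ1 = 6, Σ1/x = -7/15, Σ1/x·1/x = 1093/450.
Right-hand side: Σy = 13, Σ1/x·y = -52/15.
MᵀM·[m, b]ᵀ = Mᵀy becomes [[6, -7/15]; [-7/15, 1093/450]]·[m, b]ᵀ = [13, -52/15]ᵀ.
det = 6·(1093/450) − (-7/15)² = 646/45.
m = (13·(1093/450) − (-7/15)·(-52/15))/(646/45) = 793/380; b = (6·(-52/15) − (-7/15)·13)/(646/45) = -39/38.

m = 2.0868, b = -1.0263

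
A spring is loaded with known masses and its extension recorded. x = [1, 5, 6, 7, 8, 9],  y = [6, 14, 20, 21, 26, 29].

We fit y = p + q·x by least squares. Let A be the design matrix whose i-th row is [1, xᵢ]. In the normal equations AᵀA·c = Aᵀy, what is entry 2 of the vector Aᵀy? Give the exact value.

812

Entry 2 ↔ basis x, so (Aᵀy)_{2} = Σᵢ (x)·yᵢ = (1)·(6) + (5)·(14) + (6)·(20) + (7)·(21) + (8)·(26) + (9)·(29) = 812.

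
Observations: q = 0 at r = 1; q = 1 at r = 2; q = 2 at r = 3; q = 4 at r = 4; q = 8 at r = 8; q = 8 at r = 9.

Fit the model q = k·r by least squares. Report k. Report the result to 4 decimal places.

k = 0.9143

With design matrix M, MᵀM = [[175]] and Mᵀq = [160]ᵀ.
k = 160/175 = 0.914286.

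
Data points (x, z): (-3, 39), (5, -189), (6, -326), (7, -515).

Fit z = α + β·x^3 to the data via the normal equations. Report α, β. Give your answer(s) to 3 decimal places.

α = -1.720, β = -1.498

The normal equations are: 4·α + 657·β = -991;  657·α + 180659·β = -271739.
Eliminating β: 180659·(row 1) − 657·(row 2) gives 290987·α = 180659·(-991) − 657·(-271739) = -500546, so α = -500546/290987.
Then β = ((-271739) − 657·(-500546/290987))/180659 = -435869/290987.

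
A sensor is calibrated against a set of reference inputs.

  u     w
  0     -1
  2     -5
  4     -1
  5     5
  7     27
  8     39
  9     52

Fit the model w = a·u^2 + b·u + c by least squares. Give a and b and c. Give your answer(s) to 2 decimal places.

a = 1.16, b = -4.35, c = -1.21

Setting ∂/∂a … = 0 gives: 13955·a + 1781·b + 239·c = 8120;  1781·a + 239·b + 35·c = 980;  239·a + 35·b + 7·c = 116.
(Σu^2·u^2 = 13955, Σu^2·u = 1781, Σu^2 = 239, Σu·u = 239, Σu = 35, Σ1 = 7, Σu^2·w = 8120, Σu·w = 980, Σw = 116.)
Solving the 3×3 system (Gaussian elimination) gives a = 18552/16027, b = -69698/16027, c = -1758/1457.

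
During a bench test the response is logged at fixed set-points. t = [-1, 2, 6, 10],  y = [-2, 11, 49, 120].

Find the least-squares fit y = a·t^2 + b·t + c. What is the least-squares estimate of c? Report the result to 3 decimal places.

Forming AᵀA = [[11313, 1223, 141]; [1223, 141, 17]; [141, 17, 4]] and Aᵀy = [13806, 1518, 178]ᵀ gives AᵀA·[a, b, c]ᵀ = Aᵀy.
Solving the 3×3 system (Gaussian elimination) gives a = 8561/9400, b = 132231/47000, c = 10321/23500.

c = 0.439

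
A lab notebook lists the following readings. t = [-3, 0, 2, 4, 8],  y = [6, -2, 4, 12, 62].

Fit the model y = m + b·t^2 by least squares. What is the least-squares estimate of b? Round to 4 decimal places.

b = 0.9947

The normal system XᵀX·[m, b]ᵀ = Xᵀy is [[5, 93]; [93, 4449]]·[m, b]ᵀ = [82, 4230]ᵀ.
Δ = 5·4449 − 93² = 13596.
m = (82·4449 − 93·4230)/13596 = -2381/1133; b = (5·4230 − 93·82)/13596 = 1127/1133.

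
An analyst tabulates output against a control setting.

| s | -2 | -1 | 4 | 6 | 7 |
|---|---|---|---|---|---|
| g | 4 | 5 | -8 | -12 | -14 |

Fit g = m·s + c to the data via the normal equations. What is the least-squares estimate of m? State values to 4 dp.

The normal system AᵀA·[m, c]ᵀ = Aᵀg is [[106, 14]; [14, 5]]·[m, c]ᵀ = [-215, -25]ᵀ.
Δ = 106·5 − 14² = 334.
m = ((-215)·5 − 14·(-25))/334 = -725/334; c = (106·(-25) − 14·(-215))/334 = 180/167.

m = -2.1707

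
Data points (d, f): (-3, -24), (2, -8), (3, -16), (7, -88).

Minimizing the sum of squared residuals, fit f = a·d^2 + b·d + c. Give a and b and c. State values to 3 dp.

MᵀM·[a, b, c]ᵀ = Mᵀf reads: 2579·a + 351·b + 71·c = -4704;  351·a + 71·b + 9·c = -608;  71·a + 9·b + 4·c = -136.
(Σd^2·d^2 = 2579, Σd^2·d = 351, Σd^2 = 71, Σd·d = 71, Σd = 9, Σ1 = 4, Σd^2·f = -4704, Σd·f = -608, Σf = -136.)
Inverting the 3×3 Gram matrix, [a, b, c]ᵀ = [-5846/3035, 794/607, -8356/3035]ᵀ.

a = -1.926, b = 1.308, c = -2.753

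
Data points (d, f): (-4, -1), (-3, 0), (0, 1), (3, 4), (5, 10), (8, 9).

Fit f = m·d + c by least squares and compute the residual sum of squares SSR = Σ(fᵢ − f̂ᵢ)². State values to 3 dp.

SSR = 13.005

Entries of AᵀA: Σd·d = 123, Σd = 9, Σ1 = 6.
And Σd·f = 138, Σf = 23.
Determinant 123·6 − 9² = 657.
m = (138·6 − 9·23)/657 = 69/73; c = (123·23 − 9·138)/657 = 529/219.
Residuals: 80/219, 92/219, -310/219, -274/219, 626/219, -214/219; SSR = 2848/219.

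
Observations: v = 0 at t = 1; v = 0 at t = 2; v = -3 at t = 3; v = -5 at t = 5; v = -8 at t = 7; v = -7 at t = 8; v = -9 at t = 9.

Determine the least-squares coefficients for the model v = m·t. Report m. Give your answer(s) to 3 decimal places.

m = -0.974

From the data, Σt·t = 233.
Right-hand side: Σt·v = -227.
MᵀM·[m]ᵀ = Mᵀv becomes [[233]]·[m]ᵀ = [-227]ᵀ.
Hence m = -227 / 233 ≈ -0.974249.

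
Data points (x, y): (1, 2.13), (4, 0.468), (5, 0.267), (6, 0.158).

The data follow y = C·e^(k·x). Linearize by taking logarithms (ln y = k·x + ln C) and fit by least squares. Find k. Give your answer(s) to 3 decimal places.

k = -0.520

With ln yᵢ as the transformed response and xᵢ as the regressor:
XᵀX = [[78.0000, 16.0000]; [16.0000, 4]], rhs = [-19.9545, -3.1688]ᵀ  (here Σx = 16.0000, Σ(x)² = 78.0000, Σln y = -3.1688, Σx·ln y = -19.9545).
Δ = 78.0000·4 − (16.0000)² = 56.0000; k = (-19.9545·4 − 16.0000·-3.1688)/56.0000 = -0.51994, ln C = (78.0000·-3.1688 − 16.0000·-19.9545)/56.0000 = 1.28756.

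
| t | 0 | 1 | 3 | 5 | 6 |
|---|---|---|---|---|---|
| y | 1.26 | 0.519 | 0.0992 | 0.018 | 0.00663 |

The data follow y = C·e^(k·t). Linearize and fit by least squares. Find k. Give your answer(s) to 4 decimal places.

k = -0.8640

Taking logs, ln y = k·t + ln C, so regress ln y on t.
AᵀA = [[71.0000, 15.0000]; [15.0000, 5]], rhs = [-57.7715, -11.7689]ᵀ  (here Σt = 15.0000, Σ(t)² = 71.0000, Σln y = -11.7689, Σt·ln y = -57.7715).
Slope k = (n·Σt·ln y − Σt·Σln y)/(n·Σ(t)² − (Σt)²) = (5·-57.7715 − 15.0000·-11.7689)/130.0000 = -0.86403; ln C = (Σln y − k·Σt)/n = 0.23832.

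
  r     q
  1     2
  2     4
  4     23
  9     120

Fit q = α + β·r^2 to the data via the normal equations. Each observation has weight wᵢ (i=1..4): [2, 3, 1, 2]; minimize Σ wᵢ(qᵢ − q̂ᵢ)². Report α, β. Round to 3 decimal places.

α = -0.945, β = 1.493

The normal system XᵀWX·[α, β]ᵀ = XᵀWq is [[8, 192]; [192, 13428]]·[α, β]ᵀ = [279, 19860]ᵀ.
det = 8·13428 − 192² = 70560.
α = (279·13428 − 192·19860)/70560 = -1853/1960; β = (8·19860 − 192·279)/70560 = 1097/735.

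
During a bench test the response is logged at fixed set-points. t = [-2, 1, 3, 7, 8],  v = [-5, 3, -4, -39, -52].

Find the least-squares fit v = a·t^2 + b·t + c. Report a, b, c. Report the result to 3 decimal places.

Compute the Gram sums: Σt^2·t^2 = 6595, Σt^2·t = 875, Σt^2 = 127, Σt·t = 127, Σt = 17, Σ1 = 5.
For Aᵀv: Σt^2·v = -5292, Σt·v = -688, Σv = -97.
Normal equations: [[6595, 875, 127]; [875, 127, 17]; [127, 17, 5]]·[a, b, c]ᵀ = [-5292, -688, -97]ᵀ.
Inverting the 3×3 Gram matrix, [a, b, c]ᵀ = [-92393/91806, 116527/91806, 2569/1391]ᵀ.

a = -1.006, b = 1.269, c = 1.847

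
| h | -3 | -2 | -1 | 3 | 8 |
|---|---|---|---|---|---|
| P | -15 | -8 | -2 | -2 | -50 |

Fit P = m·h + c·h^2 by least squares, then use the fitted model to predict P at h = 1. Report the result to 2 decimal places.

P̂ = 0.97

The normal system XᵀX·[m, c]ᵀ = XᵀP is [[87, 503]; [503, 4275]]·[m, c]ᵀ = [-343, -3387]ᵀ.
Determinant 87·4275 − 503² = 118916.
m = ((-343)·4275 − 503·(-3387))/118916 = 1914/959; c = (87·(-3387) − 503·(-343))/118916 = -985/959.
At h = 1: P̂ = (1914/959)·(1) + (-985/959)·(1) = 929/959.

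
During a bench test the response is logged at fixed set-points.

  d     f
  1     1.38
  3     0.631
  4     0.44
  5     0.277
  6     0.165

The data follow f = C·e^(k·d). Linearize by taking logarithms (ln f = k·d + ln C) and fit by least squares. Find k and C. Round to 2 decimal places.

k = -0.42, C = 2.19

Let Y = ln f. Fitting Y = k·d + ln C by least squares:
Σd = 19.0000, Σ(d)² = 87.0000, Σln f = -4.0449, Σd·ln f = -21.5727.
Equations: 87.0000·k + 19.0000·ln C = -21.5727;  19.0000·k + 5·ln C = -4.0449.
Δ = 87.0000·5 − (19.0000)² = 74.0000; k = (-21.5727·5 − 19.0000·-4.0449)/74.0000 = -0.41906, ln C = (87.0000·-4.0449 − 19.0000·-21.5727)/74.0000 = 0.78346, so C = exp(0.78346) = 2.18904.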